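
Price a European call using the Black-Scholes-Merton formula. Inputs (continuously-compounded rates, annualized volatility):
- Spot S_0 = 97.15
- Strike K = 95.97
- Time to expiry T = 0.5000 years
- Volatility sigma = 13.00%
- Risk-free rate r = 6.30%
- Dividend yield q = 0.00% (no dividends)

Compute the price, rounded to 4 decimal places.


d1 = (ln(S/K) + (r - q + 0.5*sigma^2) * T) / (sigma * sqrt(T)) = 0.52157864
d2 = d1 - sigma * sqrt(T) = 0.42965476
exp(-rT) = 0.96899096; exp(-qT) = 1.00000000
C = S_0 * exp(-qT) * N(d1) - K * exp(-rT) * N(d2)
N(d1) = 0.69901813; N(d2) = 0.66627660
C = 97.1500 * 1.00000000 * 0.69901813 - 95.9700 * 0.96899096 * 0.66627660 = 5.9498

Answer: Price = 5.9498


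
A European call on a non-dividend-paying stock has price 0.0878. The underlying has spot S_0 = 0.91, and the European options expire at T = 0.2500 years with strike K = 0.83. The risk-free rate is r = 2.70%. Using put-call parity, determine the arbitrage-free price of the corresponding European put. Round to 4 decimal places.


Put-call parity: C - P = S_0 * exp(-qT) - K * exp(-rT).
S_0 * exp(-qT) = 0.9100 * 1.00000000 = 0.91000000
K * exp(-rT) = 0.8300 * 0.99327273 = 0.82441637
P = C - S*exp(-qT) + K*exp(-rT)
P = 0.0878 - 0.91000000 + 0.82441637 = 0.0022

Answer: Put price = 0.0022


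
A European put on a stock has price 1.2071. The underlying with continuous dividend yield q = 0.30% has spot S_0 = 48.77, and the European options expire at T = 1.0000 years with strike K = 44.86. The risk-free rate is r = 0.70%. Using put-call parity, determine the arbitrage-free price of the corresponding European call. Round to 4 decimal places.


Put-call parity: C - P = S_0 * exp(-qT) - K * exp(-rT).
S_0 * exp(-qT) = 48.7700 * 0.99700450 = 48.62390925
K * exp(-rT) = 44.8600 * 0.99302444 = 44.54707651
C = P + S*exp(-qT) - K*exp(-rT)
C = 1.2071 + 48.62390925 - 44.54707651 = 5.2839

Answer: Call price = 5.2839


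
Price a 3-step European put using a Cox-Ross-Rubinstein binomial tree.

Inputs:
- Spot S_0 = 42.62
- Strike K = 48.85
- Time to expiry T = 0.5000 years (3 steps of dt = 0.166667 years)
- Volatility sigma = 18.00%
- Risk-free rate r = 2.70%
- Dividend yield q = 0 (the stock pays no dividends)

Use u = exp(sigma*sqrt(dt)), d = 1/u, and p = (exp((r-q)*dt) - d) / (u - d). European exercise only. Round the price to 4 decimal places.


dt = T/N = 0.166667
u = exp(sigma*sqrt(dt)) = 1.076252; d = 1/u = 0.929150
p = (exp((r-q)*dt) - d) / (u - d) = 0.512297
Discount per step: exp(-r*dt) = 0.995510
Stock lattice S(k, i) with i counting down-moves:
  k=0: S(0,0) = 42.6200
  k=1: S(1,0) = 45.8699; S(1,1) = 39.6004
  k=2: S(2,0) = 49.3675; S(2,1) = 42.6200; S(2,2) = 36.7947
  k=3: S(3,0) = 53.1319; S(3,1) = 45.8699; S(3,2) = 39.6004; S(3,3) = 34.1878
Terminal payoffs V(N, i) = max(K - S_T, 0):
  V(3,0) = 0.000000; V(3,1) = 2.980137; V(3,2) = 9.249611; V(3,3) = 14.662176
Backward induction: V(k, i) = exp(-r*dt) * [p * V(k+1, i) + (1-p) * V(k+1, i+1)].
  V(2,0) = exp(-r*dt) * [p*0.000000 + (1-p)*2.980137] = 1.446896
  V(2,1) = exp(-r*dt) * [p*2.980137 + (1-p)*9.249611] = 6.010669
  V(2,2) = exp(-r*dt) * [p*9.249611 + (1-p)*14.662176] = 11.835953
  V(1,0) = exp(-r*dt) * [p*1.446896 + (1-p)*6.010669] = 3.656171
  V(1,1) = exp(-r*dt) * [p*6.010669 + (1-p)*11.835953] = 8.811934
  V(0,0) = exp(-r*dt) * [p*3.656171 + (1-p)*8.811934] = 6.142946

Answer: Price = V(0,0) = 6.1429


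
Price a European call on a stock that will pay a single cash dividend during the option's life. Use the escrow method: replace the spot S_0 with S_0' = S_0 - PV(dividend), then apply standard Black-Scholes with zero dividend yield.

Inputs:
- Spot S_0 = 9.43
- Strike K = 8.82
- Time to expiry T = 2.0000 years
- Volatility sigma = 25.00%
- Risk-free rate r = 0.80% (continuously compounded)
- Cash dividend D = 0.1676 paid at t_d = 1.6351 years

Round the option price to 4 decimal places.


Answer: Price = 1.5723

Derivation:
PV(D) = D * exp(-r * t_d) = 0.1676 * 0.98700438 = 0.16542193
S_0' = S_0 - PV(D) = 9.4300 - 0.16542193 = 9.26457807
d1 = (ln(S_0'/K) + (r + sigma^2/2)*T) / (sigma*sqrt(T)) = 0.36112353
d2 = d1 - sigma*sqrt(T) = 0.00757014
exp(-rT) = 0.98412732
N(d1) = 0.64099645; N(d2) = 0.50302002
C = S_0' * N(d1) - K * exp(-rT) * N(d2) = 9.26457807 * 0.64099645 - 8.8200 * 0.98412732 * 0.50302002 = 1.5723


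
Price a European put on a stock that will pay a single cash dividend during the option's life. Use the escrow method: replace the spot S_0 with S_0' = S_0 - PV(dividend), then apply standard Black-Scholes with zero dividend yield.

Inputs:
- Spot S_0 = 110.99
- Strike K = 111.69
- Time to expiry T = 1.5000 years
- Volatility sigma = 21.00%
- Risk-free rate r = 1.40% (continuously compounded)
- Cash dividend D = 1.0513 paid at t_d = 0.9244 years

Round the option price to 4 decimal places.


Answer: Price = 10.9317

Derivation:
PV(D) = D * exp(-r * t_d) = 1.0513 * 0.98714178 = 1.03778216
S_0' = S_0 - PV(D) = 110.9900 - 1.03778216 = 109.95221784
d1 = (ln(S_0'/K) + (r + sigma^2/2)*T) / (sigma*sqrt(T)) = 0.14927778
d2 = d1 - sigma*sqrt(T) = -0.10791864
exp(-rT) = 0.97921896
N(-d1) = 0.44066722; N(-d2) = 0.54296988
P = K * exp(-rT) * N(-d2) - S_0' * N(-d1) = 111.6900 * 0.97921896 * 0.54296988 - 109.95221784 * 0.44066722 = 10.9317


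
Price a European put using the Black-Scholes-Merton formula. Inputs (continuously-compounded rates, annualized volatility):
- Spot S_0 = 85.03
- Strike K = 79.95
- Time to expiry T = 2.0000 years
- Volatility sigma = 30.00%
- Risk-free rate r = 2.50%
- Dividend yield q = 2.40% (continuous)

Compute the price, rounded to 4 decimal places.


d1 = (ln(S/K) + (r - q + 0.5*sigma^2) * T) / (sigma * sqrt(T)) = 0.36204503
d2 = d1 - sigma * sqrt(T) = -0.06221904
exp(-rT) = 0.95122942; exp(-qT) = 0.95313379
P = K * exp(-rT) * N(-d2) - S_0 * exp(-qT) * N(-d1)
N(-d1) = 0.35865919; N(-d2) = 0.52480580
P = 79.9500 * 0.95122942 * 0.52480580 - 85.0300 * 0.95313379 * 0.35865919 = 10.8444

Answer: Price = 10.8444


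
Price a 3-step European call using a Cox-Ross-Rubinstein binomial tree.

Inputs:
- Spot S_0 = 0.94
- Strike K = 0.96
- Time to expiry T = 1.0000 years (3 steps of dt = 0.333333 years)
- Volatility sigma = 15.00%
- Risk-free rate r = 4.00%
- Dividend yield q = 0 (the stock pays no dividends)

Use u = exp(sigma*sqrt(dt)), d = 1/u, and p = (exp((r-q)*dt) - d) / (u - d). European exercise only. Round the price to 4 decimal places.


dt = T/N = 0.333333
u = exp(sigma*sqrt(dt)) = 1.090463; d = 1/u = 0.917042
p = (exp((r-q)*dt) - d) / (u - d) = 0.555762
Discount per step: exp(-r*dt) = 0.986755
Stock lattice S(k, i) with i counting down-moves:
  k=0: S(0,0) = 0.9400
  k=1: S(1,0) = 1.0250; S(1,1) = 0.8620
  k=2: S(2,0) = 1.1178; S(2,1) = 0.9400; S(2,2) = 0.7905
  k=3: S(3,0) = 1.2189; S(3,1) = 1.0250; S(3,2) = 0.8620; S(3,3) = 0.7249
Terminal payoffs V(N, i) = max(S_T - K, 0):
  V(3,0) = 0.258880; V(3,1) = 0.065035; V(3,2) = 0.000000; V(3,3) = 0.000000
Backward induction: V(k, i) = exp(-r*dt) * [p * V(k+1, i) + (1-p) * V(k+1, i+1)].
  V(2,0) = exp(-r*dt) * [p*0.258880 + (1-p)*0.065035] = 0.170478
  V(2,1) = exp(-r*dt) * [p*0.065035 + (1-p)*0.000000] = 0.035665
  V(2,2) = exp(-r*dt) * [p*0.000000 + (1-p)*0.000000] = 0.000000
  V(1,0) = exp(-r*dt) * [p*0.170478 + (1-p)*0.035665] = 0.109125
  V(1,1) = exp(-r*dt) * [p*0.035665 + (1-p)*0.000000] = 0.019559
  V(0,0) = exp(-r*dt) * [p*0.109125 + (1-p)*0.019559] = 0.068418

Answer: Price = V(0,0) = 0.0684


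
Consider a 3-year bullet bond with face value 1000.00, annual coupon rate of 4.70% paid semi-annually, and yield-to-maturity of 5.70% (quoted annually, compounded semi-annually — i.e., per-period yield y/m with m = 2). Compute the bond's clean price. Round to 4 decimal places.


Coupon per period c = face * coupon_rate / m = 23.500000
Periods per year m = 2; per-period yield y/m = 0.028500
Number of cashflows N = 6
Cashflows (t years, CF_t, discount factor 1/(1+y/m)^(m*t), PV):
  t = 0.5000: CF_t = 23.500000, DF = 0.972290, PV = 22.848809
  t = 1.0000: CF_t = 23.500000, DF = 0.945347, PV = 22.215663
  t = 1.5000: CF_t = 23.500000, DF = 0.919152, PV = 21.600061
  t = 2.0000: CF_t = 23.500000, DF = 0.893682, PV = 21.001518
  t = 2.5000: CF_t = 23.500000, DF = 0.868917, PV = 20.419560
  t = 3.0000: CF_t = 1023.500000, DF = 0.844840, PV = 864.693254
Price P = sum_t PV_t = 972.778864

Answer: Price = 972.7789


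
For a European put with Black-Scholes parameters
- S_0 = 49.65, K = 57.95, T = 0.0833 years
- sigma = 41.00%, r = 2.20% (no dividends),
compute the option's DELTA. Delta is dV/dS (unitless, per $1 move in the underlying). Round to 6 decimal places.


d1 = -1.2316771516; d2 = -1.3500102831
phi(d1) = 0.1868493062; exp(-qT) = 1.0000000000; exp(-rT) = 0.9981690782
N(-d1) = 0.8909651459
Delta = -exp(-qT) * N(-d1) = -1.0000000000 * 0.8909651459 = -0.890965

Answer: Delta = -0.890965


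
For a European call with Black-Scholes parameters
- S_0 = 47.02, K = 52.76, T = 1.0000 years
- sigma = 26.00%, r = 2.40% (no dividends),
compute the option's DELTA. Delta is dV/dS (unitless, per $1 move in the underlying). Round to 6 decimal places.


d1 = -0.2206934028; d2 = -0.4806934028
phi(d1) = 0.3893442668; exp(-qT) = 1.0000000000; exp(-rT) = 0.9762857098
N(d1) = 0.4126655843
Delta = exp(-qT) * N(d1) = 1.0000000000 * 0.4126655843 = 0.412666

Answer: Delta = 0.412666


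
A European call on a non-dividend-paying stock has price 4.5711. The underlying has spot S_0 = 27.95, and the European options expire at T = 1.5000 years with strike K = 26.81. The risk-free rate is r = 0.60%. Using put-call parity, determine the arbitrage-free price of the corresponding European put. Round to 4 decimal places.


Put-call parity: C - P = S_0 * exp(-qT) - K * exp(-rT).
S_0 * exp(-qT) = 27.9500 * 1.00000000 = 27.95000000
K * exp(-rT) = 26.8100 * 0.99104038 = 26.56979255
P = C - S*exp(-qT) + K*exp(-rT)
P = 4.5711 - 27.95000000 + 26.56979255 = 3.1909

Answer: Put price = 3.1909


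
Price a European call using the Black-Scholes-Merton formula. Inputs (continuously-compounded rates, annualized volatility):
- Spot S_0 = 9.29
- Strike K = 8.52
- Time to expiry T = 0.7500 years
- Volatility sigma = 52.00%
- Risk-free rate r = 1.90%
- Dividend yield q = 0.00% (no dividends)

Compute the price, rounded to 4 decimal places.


Answer: Price = 2.0596

Derivation:
d1 = (ln(S/K) + (r - q + 0.5*sigma^2) * T) / (sigma * sqrt(T)) = 0.44893916
d2 = d1 - sigma * sqrt(T) = -0.00139405
exp(-rT) = 0.98585105; exp(-qT) = 1.00000000
C = S_0 * exp(-qT) * N(d1) - K * exp(-rT) * N(d2)
N(d1) = 0.67326223; N(d2) = 0.49944385
C = 9.2900 * 1.00000000 * 0.67326223 - 8.5200 * 0.98585105 * 0.49944385 = 2.0596


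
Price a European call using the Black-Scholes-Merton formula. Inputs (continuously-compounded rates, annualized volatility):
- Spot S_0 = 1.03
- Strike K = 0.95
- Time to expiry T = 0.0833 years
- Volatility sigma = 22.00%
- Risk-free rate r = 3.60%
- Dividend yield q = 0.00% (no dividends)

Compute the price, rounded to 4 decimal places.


d1 = (ln(S/K) + (r - q + 0.5*sigma^2) * T) / (sigma * sqrt(T)) = 1.35232127
d2 = d1 - sigma * sqrt(T) = 1.28882544
exp(-rT) = 0.99700569; exp(-qT) = 1.00000000
C = S_0 * exp(-qT) * N(d1) - K * exp(-rT) * N(d2)
N(d1) = 0.91186372; N(d2) = 0.90127061
C = 1.0300 * 1.00000000 * 0.91186372 - 0.9500 * 0.99700569 * 0.90127061 = 0.0856

Answer: Price = 0.0856


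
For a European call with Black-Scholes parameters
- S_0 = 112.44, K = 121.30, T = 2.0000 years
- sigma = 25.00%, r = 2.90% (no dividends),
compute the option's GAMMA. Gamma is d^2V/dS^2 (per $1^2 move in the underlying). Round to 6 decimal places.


Answer: Gamma = 0.009956

Derivation:
d1 = 0.1262975587; d2 = -0.2272558319
phi(d1) = 0.3957731562; exp(-qT) = 1.0000000000; exp(-rT) = 0.9436499474
Gamma = exp(-qT) * phi(d1) / (S * sigma * sqrt(T)) = 1.0000000000 * 0.3957731562 / (112.4400 * 0.2500 * 1.4142135624) = 0.009956


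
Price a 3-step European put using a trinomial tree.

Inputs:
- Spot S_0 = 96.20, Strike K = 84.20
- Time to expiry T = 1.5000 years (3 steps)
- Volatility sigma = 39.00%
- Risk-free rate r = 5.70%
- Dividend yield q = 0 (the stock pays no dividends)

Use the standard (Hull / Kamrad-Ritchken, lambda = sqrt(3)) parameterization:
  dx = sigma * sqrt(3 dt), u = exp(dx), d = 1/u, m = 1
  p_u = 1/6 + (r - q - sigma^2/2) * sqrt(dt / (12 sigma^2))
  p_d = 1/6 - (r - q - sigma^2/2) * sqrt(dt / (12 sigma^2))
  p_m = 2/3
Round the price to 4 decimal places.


Answer: Price = V(0,0) = 8.6482

Derivation:
dt = T/N = 0.500000; dx = sigma*sqrt(3*dt) = 0.477650
u = exp(dx) = 1.612282; d = 1/u = 0.620239
p_u = 0.156696, p_m = 0.666667, p_d = 0.176637
Discount per step: exp(-r*dt) = 0.971902
Stock lattice S(k, j) with j the centered position index:
  k=0: S(0,+0) = 96.2000
  k=1: S(1,-1) = 59.6670; S(1,+0) = 96.2000; S(1,+1) = 155.1015
  k=2: S(2,-2) = 37.0078; S(2,-1) = 59.6670; S(2,+0) = 96.2000; S(2,+1) = 155.1015; S(2,+2) = 250.0674
  k=3: S(3,-3) = 22.9537; S(3,-2) = 37.0078; S(3,-1) = 59.6670; S(3,+0) = 96.2000; S(3,+1) = 155.1015; S(3,+2) = 250.0674; S(3,+3) = 403.1791
Terminal payoffs V(N, j) = max(K - S_T, 0):
  V(3,-3) = 61.246330; V(3,-2) = 47.192213; V(3,-1) = 24.533015; V(3,+0) = 0.000000; V(3,+1) = 0.000000; V(3,+2) = 0.000000; V(3,+3) = 0.000000
Backward induction: V(k, j) = exp(-r*dt) * [p_u * V(k+1, j+1) + p_m * V(k+1, j) + p_d * V(k+1, j-1)]
  V(2,-2) = exp(-r*dt) * [p_u*24.533015 + p_m*47.192213 + p_d*61.246330] = 44.828108
  V(2,-1) = exp(-r*dt) * [p_u*0.000000 + p_m*24.533015 + p_d*47.192213] = 23.997483
  V(2,+0) = exp(-r*dt) * [p_u*0.000000 + p_m*0.000000 + p_d*24.533015] = 4.211687
  V(2,+1) = exp(-r*dt) * [p_u*0.000000 + p_m*0.000000 + p_d*0.000000] = 0.000000
  V(2,+2) = exp(-r*dt) * [p_u*0.000000 + p_m*0.000000 + p_d*0.000000] = 0.000000
  V(1,-1) = exp(-r*dt) * [p_u*4.211687 + p_m*23.997483 + p_d*44.828108] = 23.886048
  V(1,+0) = exp(-r*dt) * [p_u*0.000000 + p_m*4.211687 + p_d*23.997483] = 6.848648
  V(1,+1) = exp(-r*dt) * [p_u*0.000000 + p_m*0.000000 + p_d*4.211687] = 0.723038
  V(0,+0) = exp(-r*dt) * [p_u*0.723038 + p_m*6.848648 + p_d*23.886048] = 8.648211


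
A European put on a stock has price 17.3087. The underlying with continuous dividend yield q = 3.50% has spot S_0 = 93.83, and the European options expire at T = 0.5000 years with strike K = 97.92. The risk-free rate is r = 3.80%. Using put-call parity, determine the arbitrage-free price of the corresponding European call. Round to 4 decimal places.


Answer: Call price = 13.4339

Derivation:
Put-call parity: C - P = S_0 * exp(-qT) - K * exp(-rT).
S_0 * exp(-qT) = 93.8300 * 0.98265224 = 92.20225927
K * exp(-rT) = 97.9200 * 0.98117936 = 96.07708315
C = P + S*exp(-qT) - K*exp(-rT)
C = 17.3087 + 92.20225927 - 96.07708315 = 13.4339


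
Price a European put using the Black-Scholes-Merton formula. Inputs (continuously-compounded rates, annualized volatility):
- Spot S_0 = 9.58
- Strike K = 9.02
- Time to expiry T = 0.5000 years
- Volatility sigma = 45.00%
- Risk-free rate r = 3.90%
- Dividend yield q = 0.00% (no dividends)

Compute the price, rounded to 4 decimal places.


d1 = (ln(S/K) + (r - q + 0.5*sigma^2) * T) / (sigma * sqrt(T)) = 0.40967648
d2 = d1 - sigma * sqrt(T) = 0.09147843
exp(-rT) = 0.98068890; exp(-qT) = 1.00000000
P = K * exp(-rT) * N(-d2) - S_0 * exp(-qT) * N(-d1)
N(-d1) = 0.34102164; N(-d2) = 0.46355622
P = 9.0200 * 0.98068890 * 0.46355622 - 9.5800 * 1.00000000 * 0.34102164 = 0.8335

Answer: Price = 0.8335


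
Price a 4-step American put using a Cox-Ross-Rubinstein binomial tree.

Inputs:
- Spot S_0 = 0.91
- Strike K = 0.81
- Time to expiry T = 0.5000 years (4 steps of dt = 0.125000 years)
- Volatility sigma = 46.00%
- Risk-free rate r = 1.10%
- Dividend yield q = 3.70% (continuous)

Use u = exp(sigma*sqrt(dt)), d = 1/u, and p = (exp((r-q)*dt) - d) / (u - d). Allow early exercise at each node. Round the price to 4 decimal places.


dt = T/N = 0.125000
u = exp(sigma*sqrt(dt)) = 1.176607; d = 1/u = 0.849902
p = (exp((r-q)*dt) - d) / (u - d) = 0.449499
Discount per step: exp(-r*dt) = 0.998626
Stock lattice S(k, i) with i counting down-moves:
  k=0: S(0,0) = 0.9100
  k=1: S(1,0) = 1.0707; S(1,1) = 0.7734
  k=2: S(2,0) = 1.2598; S(2,1) = 0.9100; S(2,2) = 0.6573
  k=3: S(3,0) = 1.4823; S(3,1) = 1.0707; S(3,2) = 0.7734; S(3,3) = 0.5587
  k=4: S(4,0) = 1.7441; S(4,1) = 1.2598; S(4,2) = 0.9100; S(4,3) = 0.6573; S(4,4) = 0.4748
Terminal payoffs V(N, i) = max(K - S_T, 0):
  V(4,0) = 0.000000; V(4,1) = 0.000000; V(4,2) = 0.000000; V(4,3) = 0.152677; V(4,4) = 0.335194
Backward induction: V(k, i) = exp(-r*dt) * [p * V(k+1, i) + (1-p) * V(k+1, i+1)]; then take max(V_cont, immediate exercise) for American.
  V(3,0) = exp(-r*dt) * [p*0.000000 + (1-p)*0.000000] = 0.000000; exercise = 0.000000; V(3,0) = max -> 0.000000
  V(3,1) = exp(-r*dt) * [p*0.000000 + (1-p)*0.000000] = 0.000000; exercise = 0.000000; V(3,1) = max -> 0.000000
  V(3,2) = exp(-r*dt) * [p*0.000000 + (1-p)*0.152677] = 0.083933; exercise = 0.036589; V(3,2) = max -> 0.083933
  V(3,3) = exp(-r*dt) * [p*0.152677 + (1-p)*0.335194] = 0.252805; exercise = 0.251340; V(3,3) = max -> 0.252805
  V(2,0) = exp(-r*dt) * [p*0.000000 + (1-p)*0.000000] = 0.000000; exercise = 0.000000; V(2,0) = max -> 0.000000
  V(2,1) = exp(-r*dt) * [p*0.000000 + (1-p)*0.083933] = 0.046142; exercise = 0.000000; V(2,1) = max -> 0.046142
  V(2,2) = exp(-r*dt) * [p*0.083933 + (1-p)*0.252805] = 0.176654; exercise = 0.152677; V(2,2) = max -> 0.176654
  V(1,0) = exp(-r*dt) * [p*0.000000 + (1-p)*0.046142] = 0.025366; exercise = 0.000000; V(1,0) = max -> 0.025366
  V(1,1) = exp(-r*dt) * [p*0.046142 + (1-p)*0.176654] = 0.117827; exercise = 0.036589; V(1,1) = max -> 0.117827
  V(0,0) = exp(-r*dt) * [p*0.025366 + (1-p)*0.117827] = 0.076161; exercise = 0.000000; V(0,0) = max -> 0.076161

Answer: Price = V(0,0) = 0.0762


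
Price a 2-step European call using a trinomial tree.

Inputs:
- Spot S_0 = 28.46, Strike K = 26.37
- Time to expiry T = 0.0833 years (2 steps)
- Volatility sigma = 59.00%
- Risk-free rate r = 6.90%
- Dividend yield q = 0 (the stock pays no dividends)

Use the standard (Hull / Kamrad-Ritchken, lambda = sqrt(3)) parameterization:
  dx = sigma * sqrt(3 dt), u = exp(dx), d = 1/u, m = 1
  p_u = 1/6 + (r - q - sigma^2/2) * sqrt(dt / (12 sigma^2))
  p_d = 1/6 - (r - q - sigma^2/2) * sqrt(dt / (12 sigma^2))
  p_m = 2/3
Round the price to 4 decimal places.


Answer: Price = V(0,0) = 3.2456

Derivation:
dt = T/N = 0.041650; dx = sigma*sqrt(3*dt) = 0.208555
u = exp(dx) = 1.231896; d = 1/u = 0.811757
p_u = 0.156177, p_m = 0.666667, p_d = 0.177156
Discount per step: exp(-r*dt) = 0.997130
Stock lattice S(k, j) with j the centered position index:
  k=0: S(0,+0) = 28.4600
  k=1: S(1,-1) = 23.1026; S(1,+0) = 28.4600; S(1,+1) = 35.0598
  k=2: S(2,-2) = 18.7537; S(2,-1) = 23.1026; S(2,+0) = 28.4600; S(2,+1) = 35.0598; S(2,+2) = 43.1900
Terminal payoffs V(N, j) = max(S_T - K, 0):
  V(2,-2) = 0.000000; V(2,-1) = 0.000000; V(2,+0) = 2.090000; V(2,+1) = 8.689772; V(2,+2) = 16.820007
Backward induction: V(k, j) = exp(-r*dt) * [p_u * V(k+1, j+1) + p_m * V(k+1, j) + p_d * V(k+1, j-1)]
  V(1,-1) = exp(-r*dt) * [p_u*2.090000 + p_m*0.000000 + p_d*0.000000] = 0.325473
  V(1,+0) = exp(-r*dt) * [p_u*8.689772 + p_m*2.090000 + p_d*0.000000] = 2.742583
  V(1,+1) = exp(-r*dt) * [p_u*16.820007 + p_m*8.689772 + p_d*2.090000] = 8.765111
  V(0,+0) = exp(-r*dt) * [p_u*8.765111 + p_m*2.742583 + p_d*0.325473] = 3.245616


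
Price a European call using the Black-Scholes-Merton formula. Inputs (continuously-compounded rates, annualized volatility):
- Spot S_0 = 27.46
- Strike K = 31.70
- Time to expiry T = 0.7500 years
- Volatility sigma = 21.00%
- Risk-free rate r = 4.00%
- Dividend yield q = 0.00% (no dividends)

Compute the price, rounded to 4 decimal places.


Answer: Price = 0.8546

Derivation:
d1 = (ln(S/K) + (r - q + 0.5*sigma^2) * T) / (sigma * sqrt(T)) = -0.53362990
d2 = d1 - sigma * sqrt(T) = -0.71549524
exp(-rT) = 0.97044553; exp(-qT) = 1.00000000
C = S_0 * exp(-qT) * N(d1) - K * exp(-rT) * N(d2)
N(d1) = 0.29679881; N(d2) = 0.23715154
C = 27.4600 * 1.00000000 * 0.29679881 - 31.7000 * 0.97044553 * 0.23715154 = 0.8546


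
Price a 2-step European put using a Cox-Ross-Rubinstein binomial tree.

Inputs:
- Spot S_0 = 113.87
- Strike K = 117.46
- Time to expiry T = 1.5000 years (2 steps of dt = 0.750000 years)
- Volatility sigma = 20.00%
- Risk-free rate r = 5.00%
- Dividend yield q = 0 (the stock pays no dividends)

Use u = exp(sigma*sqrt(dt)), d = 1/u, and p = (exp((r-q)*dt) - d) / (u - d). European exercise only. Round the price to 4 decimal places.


Answer: Price = V(0,0) = 8.0721

Derivation:
dt = T/N = 0.750000
u = exp(sigma*sqrt(dt)) = 1.189110; d = 1/u = 0.840965
p = (exp((r-q)*dt) - d) / (u - d) = 0.566566
Discount per step: exp(-r*dt) = 0.963194
Stock lattice S(k, i) with i counting down-moves:
  k=0: S(0,0) = 113.8700
  k=1: S(1,0) = 135.4039; S(1,1) = 95.7607
  k=2: S(2,0) = 161.0102; S(2,1) = 113.8700; S(2,2) = 80.5314
Terminal payoffs V(N, i) = max(K - S_T, 0):
  V(2,0) = 0.000000; V(2,1) = 3.590000; V(2,2) = 36.928591
Backward induction: V(k, i) = exp(-r*dt) * [p * V(k+1, i) + (1-p) * V(k+1, i+1)].
  V(1,0) = exp(-r*dt) * [p*0.000000 + (1-p)*3.590000] = 1.498759
  V(1,1) = exp(-r*dt) * [p*3.590000 + (1-p)*36.928591] = 17.376117
  V(0,0) = exp(-r*dt) * [p*1.498759 + (1-p)*17.376117] = 8.072101


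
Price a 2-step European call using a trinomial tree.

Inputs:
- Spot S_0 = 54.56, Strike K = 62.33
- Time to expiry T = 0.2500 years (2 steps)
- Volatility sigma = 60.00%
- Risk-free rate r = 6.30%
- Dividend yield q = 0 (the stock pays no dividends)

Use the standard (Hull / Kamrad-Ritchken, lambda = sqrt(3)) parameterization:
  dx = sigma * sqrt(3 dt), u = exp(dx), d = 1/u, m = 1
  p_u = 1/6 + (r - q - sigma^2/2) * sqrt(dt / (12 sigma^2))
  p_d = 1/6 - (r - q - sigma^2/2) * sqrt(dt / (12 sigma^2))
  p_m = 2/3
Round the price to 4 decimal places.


dt = T/N = 0.125000; dx = sigma*sqrt(3*dt) = 0.367423
u = exp(dx) = 1.444009; d = 1/u = 0.692516
p_u = 0.146765, p_m = 0.666667, p_d = 0.186569
Discount per step: exp(-r*dt) = 0.992156
Stock lattice S(k, j) with j the centered position index:
  k=0: S(0,+0) = 54.5600
  k=1: S(1,-1) = 37.7837; S(1,+0) = 54.5600; S(1,+1) = 78.7851
  k=2: S(2,-2) = 26.1658; S(2,-1) = 37.7837; S(2,+0) = 54.5600; S(2,+1) = 78.7851; S(2,+2) = 113.7665
Terminal payoffs V(N, j) = max(S_T - K, 0):
  V(2,-2) = 0.000000; V(2,-1) = 0.000000; V(2,+0) = 0.000000; V(2,+1) = 16.455146; V(2,+2) = 51.436481
Backward induction: V(k, j) = exp(-r*dt) * [p_u * V(k+1, j+1) + p_m * V(k+1, j) + p_d * V(k+1, j-1)]
  V(1,-1) = exp(-r*dt) * [p_u*0.000000 + p_m*0.000000 + p_d*0.000000] = 0.000000
  V(1,+0) = exp(-r*dt) * [p_u*16.455146 + p_m*0.000000 + p_d*0.000000] = 2.396089
  V(1,+1) = exp(-r*dt) * [p_u*51.436481 + p_m*16.455146 + p_d*0.000000] = 18.373884
  V(0,+0) = exp(-r*dt) * [p_u*18.373884 + p_m*2.396089 + p_d*0.000000] = 4.260345

Answer: Price = V(0,0) = 4.2603


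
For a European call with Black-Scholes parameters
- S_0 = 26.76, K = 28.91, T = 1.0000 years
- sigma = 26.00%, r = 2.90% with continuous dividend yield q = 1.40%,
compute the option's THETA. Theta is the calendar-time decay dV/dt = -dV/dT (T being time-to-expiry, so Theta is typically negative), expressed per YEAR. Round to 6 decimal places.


d1 = -0.1095358491; d2 = -0.3695358491
phi(d1) = 0.3965561696; exp(-qT) = 0.9860975443; exp(-rT) = 0.9714164645
Theta = -S*exp(-qT)*phi(d1)*sigma/(2*sqrt(T)) - r*K*exp(-rT)*N(d2) + q*S*exp(-qT)*N(d1)
N(d1) = 0.4563887447; N(d2) = 0.3558641787; sqrt(T) = 1.0000000000
Term 1 = -26.7600 * 0.9860975443 * 0.3965561696 * 0.2600 / (2 * 1.0000000000) = -1.3603606146
Term 2 = -0.0290 * 28.9100 * 0.9714164645 * 0.3558641787 = -0.2898249861
Term 3 = 0.0140 * 26.7600 * 0.9860975443 * 0.4563887447 = 0.1686044169
Theta = -1.3603606146 + (-0.2898249861) + (0.1686044169) = -1.481581

Answer: Theta = -1.481581


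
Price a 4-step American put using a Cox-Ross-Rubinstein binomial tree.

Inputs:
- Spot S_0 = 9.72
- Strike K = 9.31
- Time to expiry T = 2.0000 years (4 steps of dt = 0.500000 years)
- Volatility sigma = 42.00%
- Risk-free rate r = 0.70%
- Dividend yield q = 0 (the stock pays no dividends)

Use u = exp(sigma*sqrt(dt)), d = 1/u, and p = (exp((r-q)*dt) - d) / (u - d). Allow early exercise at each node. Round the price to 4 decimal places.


dt = T/N = 0.500000
u = exp(sigma*sqrt(dt)) = 1.345795; d = 1/u = 0.743055
p = (exp((r-q)*dt) - d) / (u - d) = 0.432112
Discount per step: exp(-r*dt) = 0.996506
Stock lattice S(k, i) with i counting down-moves:
  k=0: S(0,0) = 9.7200
  k=1: S(1,0) = 13.0811; S(1,1) = 7.2225
  k=2: S(2,0) = 17.6045; S(2,1) = 9.7200; S(2,2) = 5.3667
  k=3: S(3,0) = 23.6921; S(3,1) = 13.0811; S(3,2) = 7.2225; S(3,3) = 3.9878
  k=4: S(4,0) = 31.8847; S(4,1) = 17.6045; S(4,2) = 9.7200; S(4,3) = 5.3667; S(4,4) = 2.9631
Terminal payoffs V(N, i) = max(K - S_T, 0):
  V(4,0) = 0.000000; V(4,1) = 0.000000; V(4,2) = 0.000000; V(4,3) = 3.943285; V(4,4) = 6.346870
Backward induction: V(k, i) = exp(-r*dt) * [p * V(k+1, i) + (1-p) * V(k+1, i+1)]; then take max(V_cont, immediate exercise) for American.
  V(3,0) = exp(-r*dt) * [p*0.000000 + (1-p)*0.000000] = 0.000000; exercise = 0.000000; V(3,0) = max -> 0.000000
  V(3,1) = exp(-r*dt) * [p*0.000000 + (1-p)*0.000000] = 0.000000; exercise = 0.000000; V(3,1) = max -> 0.000000
  V(3,2) = exp(-r*dt) * [p*0.000000 + (1-p)*3.943285] = 2.231522; exercise = 2.087503; V(3,2) = max -> 2.231522
  V(3,3) = exp(-r*dt) * [p*3.943285 + (1-p)*6.346870] = 5.289706; exercise = 5.322234; V(3,3) = max -> 5.322234
  V(2,0) = exp(-r*dt) * [p*0.000000 + (1-p)*0.000000] = 0.000000; exercise = 0.000000; V(2,0) = max -> 0.000000
  V(2,1) = exp(-r*dt) * [p*0.000000 + (1-p)*2.231522] = 1.262827; exercise = 0.000000; V(2,1) = max -> 1.262827
  V(2,2) = exp(-r*dt) * [p*2.231522 + (1-p)*5.322234] = 3.972772; exercise = 3.943285; V(2,2) = max -> 3.972772
  V(1,0) = exp(-r*dt) * [p*0.000000 + (1-p)*1.262827] = 0.714639; exercise = 0.000000; V(1,0) = max -> 0.714639
  V(1,1) = exp(-r*dt) * [p*1.262827 + (1-p)*3.972772] = 2.791984; exercise = 2.087503; V(1,1) = max -> 2.791984
  V(0,0) = exp(-r*dt) * [p*0.714639 + (1-p)*2.791984] = 1.887720; exercise = 0.000000; V(0,0) = max -> 1.887720

Answer: Price = V(0,0) = 1.8877


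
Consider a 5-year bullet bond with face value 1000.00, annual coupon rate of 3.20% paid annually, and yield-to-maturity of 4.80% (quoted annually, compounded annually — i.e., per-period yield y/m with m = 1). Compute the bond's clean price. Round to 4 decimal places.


Answer: Price = 930.3437

Derivation:
Coupon per period c = face * coupon_rate / m = 32.000000
Periods per year m = 1; per-period yield y/m = 0.048000
Number of cashflows N = 5
Cashflows (t years, CF_t, discount factor 1/(1+y/m)^(m*t), PV):
  t = 1.0000: CF_t = 32.000000, DF = 0.954198, PV = 30.534351
  t = 2.0000: CF_t = 32.000000, DF = 0.910495, PV = 29.135831
  t = 3.0000: CF_t = 32.000000, DF = 0.868793, PV = 27.801366
  t = 4.0000: CF_t = 32.000000, DF = 0.829001, PV = 26.528021
  t = 5.0000: CF_t = 1032.000000, DF = 0.791031, PV = 816.344148
Price P = sum_t PV_t = 930.343717


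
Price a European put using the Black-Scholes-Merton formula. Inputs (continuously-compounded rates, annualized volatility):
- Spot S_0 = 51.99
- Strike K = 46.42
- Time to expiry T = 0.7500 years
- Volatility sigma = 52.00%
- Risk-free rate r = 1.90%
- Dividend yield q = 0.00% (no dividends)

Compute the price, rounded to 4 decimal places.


Answer: Price = 5.9346

Derivation:
d1 = (ln(S/K) + (r - q + 0.5*sigma^2) * T) / (sigma * sqrt(T)) = 0.50844794
d2 = d1 - sigma * sqrt(T) = 0.05811473
exp(-rT) = 0.98585105; exp(-qT) = 1.00000000
P = K * exp(-rT) * N(-d2) - S_0 * exp(-qT) * N(-d1)
N(-d1) = 0.30556962; N(-d2) = 0.47682862
P = 46.4200 * 0.98585105 * 0.47682862 - 51.9900 * 1.00000000 * 0.30556962 = 5.9346


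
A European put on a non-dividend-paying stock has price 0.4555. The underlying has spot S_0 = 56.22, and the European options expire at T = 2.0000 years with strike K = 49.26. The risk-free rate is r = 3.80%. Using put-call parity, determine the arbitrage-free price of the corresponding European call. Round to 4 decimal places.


Put-call parity: C - P = S_0 * exp(-qT) - K * exp(-rT).
S_0 * exp(-qT) = 56.2200 * 1.00000000 = 56.22000000
K * exp(-rT) = 49.2600 * 0.92681621 = 45.65496634
C = P + S*exp(-qT) - K*exp(-rT)
C = 0.4555 + 56.22000000 - 45.65496634 = 11.0205

Answer: Call price = 11.0205


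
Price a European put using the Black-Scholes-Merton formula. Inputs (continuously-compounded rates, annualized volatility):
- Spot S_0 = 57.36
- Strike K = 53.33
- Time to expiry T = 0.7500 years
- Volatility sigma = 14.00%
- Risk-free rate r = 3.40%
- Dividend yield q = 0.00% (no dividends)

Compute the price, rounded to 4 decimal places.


Answer: Price = 0.7795

Derivation:
d1 = (ln(S/K) + (r - q + 0.5*sigma^2) * T) / (sigma * sqrt(T)) = 0.87178383
d2 = d1 - sigma * sqrt(T) = 0.75054027
exp(-rT) = 0.97482238; exp(-qT) = 1.00000000
P = K * exp(-rT) * N(-d2) - S_0 * exp(-qT) * N(-d1)
N(-d1) = 0.19166316; N(-d2) = 0.22646469
P = 53.3300 * 0.97482238 * 0.22646469 - 57.3600 * 1.00000000 * 0.19166316 = 0.7795


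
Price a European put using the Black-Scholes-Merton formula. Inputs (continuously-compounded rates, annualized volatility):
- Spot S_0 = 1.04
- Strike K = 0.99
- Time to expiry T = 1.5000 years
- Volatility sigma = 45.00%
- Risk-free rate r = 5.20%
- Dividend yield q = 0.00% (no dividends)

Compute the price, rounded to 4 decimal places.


Answer: Price = 0.1557

Derivation:
d1 = (ln(S/K) + (r - q + 0.5*sigma^2) * T) / (sigma * sqrt(T)) = 0.50649288
d2 = d1 - sigma * sqrt(T) = -0.04464232
exp(-rT) = 0.92496443; exp(-qT) = 1.00000000
P = K * exp(-rT) * N(-d2) - S_0 * exp(-qT) * N(-d1)
N(-d1) = 0.30625534; N(-d2) = 0.51780379
P = 0.9900 * 0.92496443 * 0.51780379 - 1.0400 * 1.00000000 * 0.30625534 = 0.1557


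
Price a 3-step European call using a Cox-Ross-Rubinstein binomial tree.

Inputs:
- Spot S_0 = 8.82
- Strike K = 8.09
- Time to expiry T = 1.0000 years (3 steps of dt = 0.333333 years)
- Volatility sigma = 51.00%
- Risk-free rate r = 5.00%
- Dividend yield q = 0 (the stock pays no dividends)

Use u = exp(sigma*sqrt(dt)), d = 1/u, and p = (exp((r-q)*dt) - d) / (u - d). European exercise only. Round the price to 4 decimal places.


Answer: Price = V(0,0) = 2.3947

Derivation:
dt = T/N = 0.333333
u = exp(sigma*sqrt(dt)) = 1.342386; d = 1/u = 0.744942
p = (exp((r-q)*dt) - d) / (u - d) = 0.455046
Discount per step: exp(-r*dt) = 0.983471
Stock lattice S(k, i) with i counting down-moves:
  k=0: S(0,0) = 8.8200
  k=1: S(1,0) = 11.8398; S(1,1) = 6.5704
  k=2: S(2,0) = 15.8936; S(2,1) = 8.8200; S(2,2) = 4.8946
  k=3: S(3,0) = 21.3354; S(3,1) = 11.8398; S(3,2) = 6.5704; S(3,3) = 3.6462
Terminal payoffs V(N, i) = max(S_T - K, 0):
  V(3,0) = 13.245402; V(3,1) = 3.749845; V(3,2) = 0.000000; V(3,3) = 0.000000
Backward induction: V(k, i) = exp(-r*dt) * [p * V(k+1, i) + (1-p) * V(k+1, i+1)].
  V(2,0) = exp(-r*dt) * [p*13.245402 + (1-p)*3.749845] = 7.937358
  V(2,1) = exp(-r*dt) * [p*3.749845 + (1-p)*0.000000] = 1.678146
  V(2,2) = exp(-r*dt) * [p*0.000000 + (1-p)*0.000000] = 0.000000
  V(1,0) = exp(-r*dt) * [p*7.937358 + (1-p)*1.678146] = 4.451558
  V(1,1) = exp(-r*dt) * [p*1.678146 + (1-p)*0.000000] = 0.751011
  V(0,0) = exp(-r*dt) * [p*4.451558 + (1-p)*0.751011] = 2.394683


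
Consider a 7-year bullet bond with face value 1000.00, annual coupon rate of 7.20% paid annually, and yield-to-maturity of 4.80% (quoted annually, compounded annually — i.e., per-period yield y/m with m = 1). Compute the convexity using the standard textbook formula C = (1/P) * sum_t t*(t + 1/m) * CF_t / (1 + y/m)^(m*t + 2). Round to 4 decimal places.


Answer: Convexity = 39.7009

Derivation:
Coupon per period c = face * coupon_rate / m = 72.000000
Periods per year m = 1; per-period yield y/m = 0.048000
Number of cashflows N = 7
Cashflows (t years, CF_t, discount factor 1/(1+y/m)^(m*t), PV):
  t = 1.0000: CF_t = 72.000000, DF = 0.954198, PV = 68.702290
  t = 2.0000: CF_t = 72.000000, DF = 0.910495, PV = 65.555620
  t = 3.0000: CF_t = 72.000000, DF = 0.868793, PV = 62.553073
  t = 4.0000: CF_t = 72.000000, DF = 0.829001, PV = 59.688047
  t = 5.0000: CF_t = 72.000000, DF = 0.791031, PV = 56.954243
  t = 6.0000: CF_t = 72.000000, DF = 0.754801, PV = 54.345652
  t = 7.0000: CF_t = 1072.000000, DF = 0.720230, PV = 772.086230
Price P = sum_t PV_t = 1139.885154
Convexity numerator sum_t t*(t + 1/m) * CF_t / (1+y/m)^(m*t + 2):
  t = 1.0000: term = 125.106146
  t = 2.0000: term = 358.128279
  t = 3.0000: term = 683.450915
  t = 4.0000: term = 1086.913033
  t = 5.0000: term = 1555.696135
  t = 6.0000: term = 2078.220027
  t = 7.0000: term = 39366.904669
Convexity = (1/P) * sum = 45254.419203 / 1139.885154 = 39.700858


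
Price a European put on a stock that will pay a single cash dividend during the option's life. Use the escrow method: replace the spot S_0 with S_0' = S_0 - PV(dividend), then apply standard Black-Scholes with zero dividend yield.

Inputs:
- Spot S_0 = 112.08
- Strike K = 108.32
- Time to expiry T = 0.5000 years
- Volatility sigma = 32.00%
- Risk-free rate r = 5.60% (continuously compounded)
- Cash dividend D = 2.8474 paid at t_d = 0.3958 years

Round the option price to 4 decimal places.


PV(D) = D * exp(-r * t_d) = 2.8474 * 0.97807903 = 2.78498224
S_0' = S_0 - PV(D) = 112.0800 - 2.78498224 = 109.29501776
d1 = (ln(S_0'/K) + (r + sigma^2/2)*T) / (sigma*sqrt(T)) = 0.27648318
d2 = d1 - sigma*sqrt(T) = 0.05020901
exp(-rT) = 0.97238837
N(-d1) = 0.39108849; N(-d2) = 0.47997792
P = K * exp(-rT) * N(-d2) - S_0' * N(-d1) = 108.3200 * 0.97238837 * 0.47997792 - 109.29501776 * 0.39108849 = 7.8116

Answer: Price = 7.8116


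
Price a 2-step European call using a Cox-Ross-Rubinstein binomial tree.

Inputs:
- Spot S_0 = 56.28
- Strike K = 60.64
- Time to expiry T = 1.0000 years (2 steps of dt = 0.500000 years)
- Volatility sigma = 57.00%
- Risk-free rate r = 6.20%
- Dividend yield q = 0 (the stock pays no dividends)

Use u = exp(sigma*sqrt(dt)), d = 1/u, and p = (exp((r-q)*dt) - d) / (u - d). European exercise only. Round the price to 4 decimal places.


Answer: Price = V(0,0) = 11.8211

Derivation:
dt = T/N = 0.500000
u = exp(sigma*sqrt(dt)) = 1.496383; d = 1/u = 0.668278
p = (exp((r-q)*dt) - d) / (u - d) = 0.438601
Discount per step: exp(-r*dt) = 0.969476
Stock lattice S(k, i) with i counting down-moves:
  k=0: S(0,0) = 56.2800
  k=1: S(1,0) = 84.2164; S(1,1) = 37.6107
  k=2: S(2,0) = 126.0200; S(2,1) = 56.2800; S(2,2) = 25.1344
Terminal payoffs V(N, i) = max(S_T - K, 0):
  V(2,0) = 65.380043; V(2,1) = 0.000000; V(2,2) = 0.000000
Backward induction: V(k, i) = exp(-r*dt) * [p * V(k+1, i) + (1-p) * V(k+1, i+1)].
  V(1,0) = exp(-r*dt) * [p*65.380043 + (1-p)*0.000000] = 27.800423
  V(1,1) = exp(-r*dt) * [p*0.000000 + (1-p)*0.000000] = 0.000000
  V(0,0) = exp(-r*dt) * [p*27.800423 + (1-p)*0.000000] = 11.821092


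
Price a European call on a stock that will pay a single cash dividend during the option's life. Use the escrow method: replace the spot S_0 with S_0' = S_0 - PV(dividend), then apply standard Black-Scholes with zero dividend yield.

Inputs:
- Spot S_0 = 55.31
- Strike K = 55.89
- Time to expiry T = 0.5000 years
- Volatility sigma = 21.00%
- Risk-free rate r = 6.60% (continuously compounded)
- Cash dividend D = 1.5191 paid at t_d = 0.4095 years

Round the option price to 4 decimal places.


Answer: Price = 3.0726

Derivation:
PV(D) = D * exp(-r * t_d) = 1.5191 * 0.97333496 = 1.47859314
S_0' = S_0 - PV(D) = 55.3100 - 1.47859314 = 53.83140686
d1 = (ln(S_0'/K) + (r + sigma^2/2)*T) / (sigma*sqrt(T)) = 0.04375034
d2 = d1 - sigma*sqrt(T) = -0.10474208
exp(-rT) = 0.96753856
N(d1) = 0.51744829; N(d2) = 0.45829023
C = S_0' * N(d1) - K * exp(-rT) * N(d2) = 53.83140686 * 0.51744829 - 55.8900 * 0.96753856 * 0.45829023 = 3.0726


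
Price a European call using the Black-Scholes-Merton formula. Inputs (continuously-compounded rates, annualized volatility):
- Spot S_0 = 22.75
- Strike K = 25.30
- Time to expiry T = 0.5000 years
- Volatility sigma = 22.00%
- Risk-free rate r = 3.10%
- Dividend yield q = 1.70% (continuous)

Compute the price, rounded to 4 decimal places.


d1 = (ln(S/K) + (r - q + 0.5*sigma^2) * T) / (sigma * sqrt(T)) = -0.56015232
d2 = d1 - sigma * sqrt(T) = -0.71571581
exp(-rT) = 0.98461951; exp(-qT) = 0.99153602
C = S_0 * exp(-qT) * N(d1) - K * exp(-rT) * N(d2)
N(d1) = 0.28768777; N(d2) = 0.23708342
C = 22.7500 * 0.99153602 * 0.28768777 - 25.3000 * 0.98461951 * 0.23708342 = 0.5835

Answer: Price = 0.5835


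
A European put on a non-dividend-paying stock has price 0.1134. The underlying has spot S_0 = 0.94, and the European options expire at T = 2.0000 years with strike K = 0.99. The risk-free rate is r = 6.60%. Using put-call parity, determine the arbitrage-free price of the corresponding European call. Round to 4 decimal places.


Answer: Call price = 0.1858

Derivation:
Put-call parity: C - P = S_0 * exp(-qT) - K * exp(-rT).
S_0 * exp(-qT) = 0.9400 * 1.00000000 = 0.94000000
K * exp(-rT) = 0.9900 * 0.87634100 = 0.86757759
C = P + S*exp(-qT) - K*exp(-rT)
C = 0.1134 + 0.94000000 - 0.86757759 = 0.1858


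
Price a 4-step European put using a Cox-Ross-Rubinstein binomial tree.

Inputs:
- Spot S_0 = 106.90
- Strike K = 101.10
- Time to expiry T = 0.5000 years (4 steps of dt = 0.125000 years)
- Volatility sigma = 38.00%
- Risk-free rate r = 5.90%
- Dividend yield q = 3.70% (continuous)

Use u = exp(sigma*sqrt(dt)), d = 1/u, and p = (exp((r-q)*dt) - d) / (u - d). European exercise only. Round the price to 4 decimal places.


Answer: Price = V(0,0) = 7.9582

Derivation:
dt = T/N = 0.125000
u = exp(sigma*sqrt(dt)) = 1.143793; d = 1/u = 0.874284
p = (exp((r-q)*dt) - d) / (u - d) = 0.476681
Discount per step: exp(-r*dt) = 0.992652
Stock lattice S(k, i) with i counting down-moves:
  k=0: S(0,0) = 106.9000
  k=1: S(1,0) = 122.2715; S(1,1) = 93.4609
  k=2: S(2,0) = 139.8534; S(2,1) = 106.9000; S(2,2) = 81.7114
  k=3: S(3,0) = 159.9633; S(3,1) = 122.2715; S(3,2) = 93.4609; S(3,3) = 71.4389
  k=4: S(4,0) = 182.9650; S(4,1) = 139.8534; S(4,2) = 106.9000; S(4,3) = 81.7114; S(4,4) = 62.4579
Terminal payoffs V(N, i) = max(K - S_T, 0):
  V(4,0) = 0.000000; V(4,1) = 0.000000; V(4,2) = 0.000000; V(4,3) = 19.388623; V(4,4) = 38.642104
Backward induction: V(k, i) = exp(-r*dt) * [p * V(k+1, i) + (1-p) * V(k+1, i+1)].
  V(3,0) = exp(-r*dt) * [p*0.000000 + (1-p)*0.000000] = 0.000000
  V(3,1) = exp(-r*dt) * [p*0.000000 + (1-p)*0.000000] = 0.000000
  V(3,2) = exp(-r*dt) * [p*0.000000 + (1-p)*19.388623] = 10.071888
  V(3,3) = exp(-r*dt) * [p*19.388623 + (1-p)*38.642104] = 29.247843
  V(2,0) = exp(-r*dt) * [p*0.000000 + (1-p)*0.000000] = 0.000000
  V(2,1) = exp(-r*dt) * [p*0.000000 + (1-p)*10.071888] = 5.232085
  V(2,2) = exp(-r*dt) * [p*10.071888 + (1-p)*29.247843] = 19.959293
  V(1,0) = exp(-r*dt) * [p*0.000000 + (1-p)*5.232085] = 2.717933
  V(1,1) = exp(-r*dt) * [p*5.232085 + (1-p)*19.959293] = 12.844043
  V(0,0) = exp(-r*dt) * [p*2.717933 + (1-p)*12.844043] = 7.958214


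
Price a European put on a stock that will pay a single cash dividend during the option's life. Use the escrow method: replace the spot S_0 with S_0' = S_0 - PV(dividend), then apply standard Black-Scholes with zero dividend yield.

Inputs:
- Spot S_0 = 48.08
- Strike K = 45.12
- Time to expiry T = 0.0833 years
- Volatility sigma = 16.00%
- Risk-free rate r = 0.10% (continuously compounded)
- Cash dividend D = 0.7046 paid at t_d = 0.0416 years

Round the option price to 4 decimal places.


Answer: Price = 0.1590

Derivation:
PV(D) = D * exp(-r * t_d) = 0.7046 * 0.99995840 = 0.70457069
S_0' = S_0 - PV(D) = 48.0800 - 0.70457069 = 47.37542931
d1 = (ln(S_0'/K) + (r + sigma^2/2)*T) / (sigma*sqrt(T)) = 1.08118177
d2 = d1 - sigma*sqrt(T) = 1.03500298
exp(-rT) = 0.99991670
N(-d1) = 0.13980813; N(-d2) = 0.15033376
P = K * exp(-rT) * N(-d2) - S_0' * N(-d1) = 45.1200 * 0.99991670 * 0.15033376 - 47.37542931 * 0.13980813 = 0.1590


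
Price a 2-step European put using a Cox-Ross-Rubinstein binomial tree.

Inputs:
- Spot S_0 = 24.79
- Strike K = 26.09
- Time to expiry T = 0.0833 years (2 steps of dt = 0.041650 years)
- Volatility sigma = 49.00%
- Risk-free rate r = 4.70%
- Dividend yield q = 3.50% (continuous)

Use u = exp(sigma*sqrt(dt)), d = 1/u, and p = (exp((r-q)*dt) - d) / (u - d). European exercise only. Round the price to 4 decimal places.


Answer: Price = V(0,0) = 2.2216

Derivation:
dt = T/N = 0.041650
u = exp(sigma*sqrt(dt)) = 1.105172; d = 1/u = 0.904837
p = (exp((r-q)*dt) - d) / (u - d) = 0.477516
Discount per step: exp(-r*dt) = 0.998044
Stock lattice S(k, i) with i counting down-moves:
  k=0: S(0,0) = 24.7900
  k=1: S(1,0) = 27.3972; S(1,1) = 22.4309
  k=2: S(2,0) = 30.2786; S(2,1) = 24.7900; S(2,2) = 20.2963
Terminal payoffs V(N, i) = max(K - S_T, 0):
  V(2,0) = 0.000000; V(2,1) = 1.300000; V(2,2) = 5.793698
Backward induction: V(k, i) = exp(-r*dt) * [p * V(k+1, i) + (1-p) * V(k+1, i+1)].
  V(1,0) = exp(-r*dt) * [p*0.000000 + (1-p)*1.300000] = 0.677901
  V(1,1) = exp(-r*dt) * [p*1.300000 + (1-p)*5.793698] = 3.640751
  V(0,0) = exp(-r*dt) * [p*0.677901 + (1-p)*3.640751] = 2.221589
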